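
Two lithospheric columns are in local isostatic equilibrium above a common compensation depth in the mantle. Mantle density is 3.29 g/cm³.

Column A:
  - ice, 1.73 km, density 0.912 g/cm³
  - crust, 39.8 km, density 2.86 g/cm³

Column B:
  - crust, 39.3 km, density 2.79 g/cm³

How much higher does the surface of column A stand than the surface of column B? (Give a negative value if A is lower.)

0.48 km

For any compensation level in the mantle, the mantle terms cancel and isostasy reduces to e = (Σt_A − Σt_B) − (Σ(ρt)_A − Σ(ρt)_B) / ρ_m.
Σt_A = 41.53 km; Σt_B = 39.3 km; Σ(ρt)_A = 115.40576; Σ(ρt)_B = 109.647 (in km·g/cm³).
e = (41.53 − 39.3) − (115.40576 − 109.647) / 3.29 = 0.48 km.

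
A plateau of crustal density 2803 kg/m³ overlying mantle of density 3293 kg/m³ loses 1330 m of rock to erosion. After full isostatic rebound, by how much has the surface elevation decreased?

198 m

Rebound u = e ρ_c/ρ_m = 1330 m × 2803/3293 = 1132 m.
Net surface drop = e − u = 1330 m − 1132 m = e (ρ_m − ρ_c)/ρ_m = 198 m.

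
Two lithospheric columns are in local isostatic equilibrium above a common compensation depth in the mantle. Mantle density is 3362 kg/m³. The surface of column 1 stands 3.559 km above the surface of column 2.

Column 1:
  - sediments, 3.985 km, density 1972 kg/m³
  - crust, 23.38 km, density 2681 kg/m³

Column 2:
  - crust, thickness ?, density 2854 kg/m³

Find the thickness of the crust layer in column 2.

Take the compensation level at the base of the deeper column (depth z_c below the surface of column 1) and equate Σ ρ_i t_i down to z_c; mantle fills any gap and the z_c terms cancel.
Column 1: 3.985×1972 + 23.38×2681 + (z_c − 27.365)×3362
Column 2: 3.559×0 + x×2854 + (z_c − 3.559 − 0 − x)×3362
The z_c×3362 term appears on both sides and cancels. Collect the known terms of each column as K = Σ(ρt)_known − 3362 × (depth of known layers): K_1 = 70540.2 − 3362×27.365 = −21460.93; K_2 = 0 − 3362×(3.559 + 0) = −11965.358.
Balance: K_1 = K_2 − x×(3362 − 2854), so x = (K_2 − K_1)/(3362 − 2854) = 9495.57/508 = 18.7 km.

18.7 km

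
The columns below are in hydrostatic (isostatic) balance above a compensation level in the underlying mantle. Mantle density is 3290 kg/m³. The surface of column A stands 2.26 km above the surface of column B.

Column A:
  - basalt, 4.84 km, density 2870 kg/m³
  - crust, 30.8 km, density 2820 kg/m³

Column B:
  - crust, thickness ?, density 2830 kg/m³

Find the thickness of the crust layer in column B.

19.7 km

Take the compensation level at the base of the deeper column (depth z_c below the surface of column A) and equate Σ ρ_i t_i down to z_c; mantle fills any gap and the z_c terms cancel.
Column A: 4.84×2870 + 30.8×2820 + (z_c − 35.64)×3290
Column B: 2.26×0 + x×2830 + (z_c − 2.26 − 0 − x)×3290
The z_c×3290 term appears on both sides and cancels. Collect the known terms of each column as K = Σ(ρt)_known − 3290 × (depth of known layers): K_A = 100746.8 − 3290×35.64 = −16508.8; K_B = 0 − 3290×(2.26 + 0) = −7435.4.
Balance: K_A = K_B − x×(3290 − 2830), so x = (K_B − K_A)/(3290 − 2830) = 9073.4/460 = 19.7 km.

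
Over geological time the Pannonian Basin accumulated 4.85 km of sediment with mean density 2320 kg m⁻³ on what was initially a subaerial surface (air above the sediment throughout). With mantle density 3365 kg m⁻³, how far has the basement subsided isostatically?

3.34 km

Subaerial load: s = t ρ_sed / ρ_m = 4.85 km × 2320/3365 = 3.34 km.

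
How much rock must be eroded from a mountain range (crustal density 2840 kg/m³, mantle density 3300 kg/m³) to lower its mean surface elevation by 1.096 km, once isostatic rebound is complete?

Net drop Δ = e − u = e − e ρ_c/ρ_m = e (ρ_m − ρ_c)/ρ_m.
e = Δ ρ_m/(ρ_m − ρ_c) = 1.096 km × 3300/460 = 7.86 km.

7.86 km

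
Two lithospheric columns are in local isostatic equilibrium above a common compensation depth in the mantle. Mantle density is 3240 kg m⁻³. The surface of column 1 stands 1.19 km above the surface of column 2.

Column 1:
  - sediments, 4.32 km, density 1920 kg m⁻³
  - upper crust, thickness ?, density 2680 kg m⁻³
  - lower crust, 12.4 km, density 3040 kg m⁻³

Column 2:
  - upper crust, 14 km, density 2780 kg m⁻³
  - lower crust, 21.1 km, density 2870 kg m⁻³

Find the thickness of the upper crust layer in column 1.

Take the compensation level at the base of the deeper column (depth z_c below the surface of column 1) and equate Σ ρ_i t_i down to z_c; mantle fills any gap and the z_c terms cancel.
Column 1: 4.32×1920 + x×2680 + 12.4×3040 + (z_c − 16.72 − x)×3240
Column 2: 1.19×0 + 14×2780 + 21.1×2870 + (z_c − 1.19 − 35.1)×3240
The z_c×3240 term appears on both sides and cancels. Collect the known terms of each column as K = Σ(ρt)_known − 3240 × (depth of known layers): K_1 = 45990.4 − 3240×16.72 = −8182.4; K_2 = 99477 − 3240×(1.19 + 35.1) = −18102.6.
Balance: K_1 − x×(3240 − 2680) = K_2, so x = (K_1 − K_2)/(3240 − 2680) = 9920.2/560 = 17.7 km.

17.7 km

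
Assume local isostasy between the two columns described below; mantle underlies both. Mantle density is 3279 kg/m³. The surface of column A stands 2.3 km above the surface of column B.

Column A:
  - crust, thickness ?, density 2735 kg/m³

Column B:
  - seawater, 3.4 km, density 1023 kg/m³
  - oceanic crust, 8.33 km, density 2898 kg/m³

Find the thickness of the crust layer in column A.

Take the compensation level at the base of the deeper column (depth z_c below the surface of column A) and equate Σ ρ_i t_i down to z_c; mantle fills any gap and the z_c terms cancel.
Column A: x×2735 + (z_c − 0 − x)×3279
Column B: 2.3×0 + 3.4×1023 + 8.33×2898 + (z_c − 2.3 − 11.73)×3279
The z_c×3279 term appears on both sides and cancels. Collect the known terms of each column as K = Σ(ρt)_known − 3279 × (depth of known layers): K_A = 0 − 3279×0 = 0; K_B = 27618.54 − 3279×(2.3 + 11.73) = −18385.83.
Balance: K_A − x×(3279 − 2735) = K_B, so x = (K_A − K_B)/(3279 − 2735) = 18385.8/544 = 33.8 km.

33.8 km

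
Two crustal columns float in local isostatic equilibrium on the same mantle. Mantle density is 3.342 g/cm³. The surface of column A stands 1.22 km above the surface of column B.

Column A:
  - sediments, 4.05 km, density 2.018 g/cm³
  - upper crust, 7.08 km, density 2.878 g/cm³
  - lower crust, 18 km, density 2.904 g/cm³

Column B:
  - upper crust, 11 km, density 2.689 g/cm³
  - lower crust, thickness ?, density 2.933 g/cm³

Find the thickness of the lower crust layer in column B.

12.9 km

Take the compensation level at the base of the deeper column (depth z_c below the surface of column A) and equate Σ ρ_i t_i down to z_c; mantle fills any gap and the z_c terms cancel.
Column A: 4.05×2.018 + 7.08×2.878 + 18×2.904 + (z_c − 29.13)×3.342
Column B: 1.22×0 + 11×2.689 + x×2.933 + (z_c − 1.22 − 11 − x)×3.342
The z_c×3.342 term appears on both sides and cancels. Collect the known terms of each column as K = Σ(ρt)_known − 3.342 × (depth of known layers): K_A = 80.82114 − 3.342×29.13 = −16.53132; K_B = 29.579 − 3.342×(1.22 + 11) = −11.26024.
Balance: K_A = K_B − x×(3.342 − 2.933), so x = (K_B − K_A)/(3.342 − 2.933) = 5.27108/0.409 = 12.9 km.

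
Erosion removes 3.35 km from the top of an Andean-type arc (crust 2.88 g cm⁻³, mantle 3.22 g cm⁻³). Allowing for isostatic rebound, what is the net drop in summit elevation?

0.354 km

Rebound u = e ρ_c/ρ_m = 3.35 km × 2.88/3.22 = 2.996 km.
Net surface drop = e − u = 3.35 km − 2.996 km = e (ρ_m − ρ_c)/ρ_m = 0.354 km.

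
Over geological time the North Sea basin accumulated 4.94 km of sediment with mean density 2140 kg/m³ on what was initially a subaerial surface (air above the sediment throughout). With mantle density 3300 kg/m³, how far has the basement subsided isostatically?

3.2 km

Subaerial load: s = t ρ_sed / ρ_m = 4.94 km × 2140/3300 = 3.2 km.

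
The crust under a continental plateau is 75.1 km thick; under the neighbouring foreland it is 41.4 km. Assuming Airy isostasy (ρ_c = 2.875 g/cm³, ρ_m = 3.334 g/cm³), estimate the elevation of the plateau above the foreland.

Excess crust Δ = 75.1 km − 41.4 km = 33.7 km, split between elevation h and root r with h + r = Δ.
Airy balance ρ_c h = (ρ_m − ρ_c) r gives r = h ρ_c/(ρ_m − ρ_c), so h (1 + ρ_c/(ρ_m − ρ_c)) = Δ, i.e. h = Δ (ρ_m − ρ_c)/ρ_m.
h = 33.7 km × 0.459/3.334 = 4.64 km.

4.64 km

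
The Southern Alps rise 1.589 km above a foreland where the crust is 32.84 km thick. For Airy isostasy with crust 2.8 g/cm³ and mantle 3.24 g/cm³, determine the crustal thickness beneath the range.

Root depth r = h ρ_c / (ρ_m − ρ_c) = 1.589 km × 2.8 / 0.44 = 10.11 km.
Total thickness = T + h + r = 32.84 km + 1.589 km + 10.11 km = 44.5 km.

44.5 km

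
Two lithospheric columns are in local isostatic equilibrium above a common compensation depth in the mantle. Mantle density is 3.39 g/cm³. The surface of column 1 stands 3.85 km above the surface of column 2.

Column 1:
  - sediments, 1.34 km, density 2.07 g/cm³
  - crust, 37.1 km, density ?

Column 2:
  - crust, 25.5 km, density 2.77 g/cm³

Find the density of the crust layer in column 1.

2.66 g/cm³

Take the compensation level at the base of the deeper column (depth z_c below the surface of column 1) and equate Σ ρ_i t_i down to z_c; mantle fills any gap and the z_c terms cancel.
Column 1: 1.34×2.07 + 37.1×ρ + (z_c − 38.44)×3.39
Column 2: 3.85×0 + 25.5×2.77 + (z_c − 3.85 − 25.5)×3.39
The z_c×3.39 term appears on both sides and cancels. Collect the known terms of each column as K = Σ(ρt)_known − 3.39 × (depth of known layers): K_1 = 2.7738 − 3.39×38.44 = −127.5378; K_2 = 70.635 − 3.39×(3.85 + 25.5) = −28.8615.
Balance: K_1 + 37.1×ρ = K_2, so ρ = (K_2 − K_1)/37.1 = 98.6763/37.1 = 2.66 g/cm³.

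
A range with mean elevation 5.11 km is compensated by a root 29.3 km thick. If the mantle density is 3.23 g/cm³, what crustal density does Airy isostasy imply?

ρ_c h = (ρ_m − ρ_c) r → ρ_c (h + r) = ρ_m r → ρ_c = ρ_m r / (h + r).
ρ_c = 3.23 × 29.3 km / (5.11 km + 29.3 km) = 2.75 g/cm³.

2.75 g/cm³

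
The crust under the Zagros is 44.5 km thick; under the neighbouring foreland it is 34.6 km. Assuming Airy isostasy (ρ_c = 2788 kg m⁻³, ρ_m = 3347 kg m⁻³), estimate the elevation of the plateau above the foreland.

Excess crust Δ = 44.5 km − 34.6 km = 9.9 km, split between elevation h and root r with h + r = Δ.
Airy balance ρ_c h = (ρ_m − ρ_c) r gives r = h ρ_c/(ρ_m − ρ_c), so h (1 + ρ_c/(ρ_m − ρ_c)) = Δ, i.e. h = Δ (ρ_m − ρ_c)/ρ_m.
h = 9.9 km × 559/3347 = 1.65 km.

1.65 km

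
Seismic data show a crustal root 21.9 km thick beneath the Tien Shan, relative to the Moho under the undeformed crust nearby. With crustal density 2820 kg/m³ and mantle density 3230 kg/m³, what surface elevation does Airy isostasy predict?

3.18 km

For local isostatic compensation: ρ_c h = (ρ_m − ρ_c) r.
h = r (ρ_m − ρ_c) / ρ_c = 21.9 km × (3230 − 2820) / 2820 = 3.18 km.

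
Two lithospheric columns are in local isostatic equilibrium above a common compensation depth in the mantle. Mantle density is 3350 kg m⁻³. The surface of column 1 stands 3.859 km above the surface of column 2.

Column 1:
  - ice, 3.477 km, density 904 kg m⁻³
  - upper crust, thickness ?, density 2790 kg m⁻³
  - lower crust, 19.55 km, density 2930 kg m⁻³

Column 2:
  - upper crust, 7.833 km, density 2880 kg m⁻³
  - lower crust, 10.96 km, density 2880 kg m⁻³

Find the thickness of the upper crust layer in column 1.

Take the compensation level at the base of the deeper column (depth z_c below the surface of column 1) and equate Σ ρ_i t_i down to z_c; mantle fills any gap and the z_c terms cancel.
Column 1: 3.477×904 + x×2790 + 19.55×2930 + (z_c − 23.027 − x)×3350
Column 2: 3.859×0 + 7.833×2880 + 10.96×2880 + (z_c − 3.859 − 18.793)×3350
The z_c×3350 term appears on both sides and cancels. Collect the known terms of each column as K = Σ(ρt)_known − 3350 × (depth of known layers): K_1 = 60424.708 − 3350×23.027 = −16715.742; K_2 = 54123.84 − 3350×(3.859 + 18.793) = −21760.36.
Balance: K_1 − x×(3350 − 2790) = K_2, so x = (K_1 − K_2)/(3350 − 2790) = 5044.62/560 = 9.01 km.

9.01 km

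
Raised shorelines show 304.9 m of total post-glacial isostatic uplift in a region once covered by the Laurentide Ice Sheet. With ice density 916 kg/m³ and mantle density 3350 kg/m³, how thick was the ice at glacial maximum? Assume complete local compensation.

u = t ρ_ice/ρ_m → t = u ρ_m/ρ_ice = 304.9 m × 3350/916 = 1120 m.

1120 m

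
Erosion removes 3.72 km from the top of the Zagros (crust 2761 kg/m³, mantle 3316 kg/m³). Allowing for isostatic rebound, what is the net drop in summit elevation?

0.623 km

Rebound u = e ρ_c/ρ_m = 3.72 km × 2761/3316 = 3.097 km.
Net surface drop = e − u = 3.72 km − 3.097 km = e (ρ_m − ρ_c)/ρ_m = 0.623 km.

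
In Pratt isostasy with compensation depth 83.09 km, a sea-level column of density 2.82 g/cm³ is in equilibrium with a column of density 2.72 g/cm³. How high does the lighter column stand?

ρ_ref D = ρ (D + h) → h = D (ρ_ref − ρ)/ρ.
h = 83.09 km × (2.82 − 2.72)/2.72 = 3.05 km.

3.05 km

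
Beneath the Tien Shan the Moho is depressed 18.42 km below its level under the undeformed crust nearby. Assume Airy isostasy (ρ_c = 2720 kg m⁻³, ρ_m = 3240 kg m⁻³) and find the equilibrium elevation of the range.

By Archimedes' principle applied to the lithosphere: ρ_c h = (ρ_m − ρ_c) r.
h = r (ρ_m − ρ_c) / ρ_c = 18.42 km × (3240 − 2720) / 2720 = 3.52 km.

3.52 km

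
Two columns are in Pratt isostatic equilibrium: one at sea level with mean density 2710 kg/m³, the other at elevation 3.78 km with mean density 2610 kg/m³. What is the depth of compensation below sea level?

ρ_ref D = ρ (D + h) → D (ρ_ref − ρ) = ρ h.
D = ρ h/(ρ_ref − ρ) = 2610 × 3.78 km/(2710 − 2610) = 98.7 km.

98.7 km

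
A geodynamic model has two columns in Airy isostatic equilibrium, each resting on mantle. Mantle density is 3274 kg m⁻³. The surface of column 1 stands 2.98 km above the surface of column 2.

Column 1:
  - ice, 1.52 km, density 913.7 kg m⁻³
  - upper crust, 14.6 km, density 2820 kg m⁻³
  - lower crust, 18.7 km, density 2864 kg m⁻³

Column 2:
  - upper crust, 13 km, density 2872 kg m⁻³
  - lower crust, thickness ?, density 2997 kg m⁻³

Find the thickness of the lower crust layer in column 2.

10.5 km

Take the compensation level at the base of the deeper column (depth z_c below the surface of column 1) and equate Σ ρ_i t_i down to z_c; mantle fills any gap and the z_c terms cancel.
Column 1: 1.52×913.7 + 14.6×2820 + 18.7×2864 + (z_c − 34.82)×3274
Column 2: 2.98×0 + 13×2872 + x×2997 + (z_c − 2.98 − 13 − x)×3274
The z_c×3274 term appears on both sides and cancels. Collect the known terms of each column as K = Σ(ρt)_known − 3274 × (depth of known layers): K_1 = 96117.624 − 3274×34.82 = −17883.056; K_2 = 37336 − 3274×(2.98 + 13) = −14982.52.
Balance: K_1 = K_2 − x×(3274 − 2997), so x = (K_2 − K_1)/(3274 − 2997) = 2900.54/277 = 10.5 km.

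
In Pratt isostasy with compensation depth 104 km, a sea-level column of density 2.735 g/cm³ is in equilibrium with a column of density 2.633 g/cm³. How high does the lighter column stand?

4.03 km

ρ_ref D = ρ (D + h) → h = D (ρ_ref − ρ)/ρ.
h = 104 km × (2.735 − 2.633)/2.633 = 4.03 km.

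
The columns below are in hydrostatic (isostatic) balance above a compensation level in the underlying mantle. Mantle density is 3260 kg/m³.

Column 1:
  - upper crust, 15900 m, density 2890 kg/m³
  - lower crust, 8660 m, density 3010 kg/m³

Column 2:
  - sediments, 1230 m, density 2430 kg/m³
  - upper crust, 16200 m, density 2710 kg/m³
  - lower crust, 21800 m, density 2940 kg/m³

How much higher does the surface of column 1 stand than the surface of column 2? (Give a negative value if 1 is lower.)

For any compensation level in the mantle, the mantle terms cancel and isostasy reduces to e = (Σt_1 − Σt_2) − (Σ(ρt)_1 − Σ(ρt)_2) / ρ_m.
Σt_1 = 24560 m; Σt_2 = 39230 m; Σ(ρt)_1 = 72017600; Σ(ρt)_2 = 110982900 (in m·kg/m³).
e = (24560 − 39230) − (72017600 − 110982900) / 3260 = −2720 m.

−2720 m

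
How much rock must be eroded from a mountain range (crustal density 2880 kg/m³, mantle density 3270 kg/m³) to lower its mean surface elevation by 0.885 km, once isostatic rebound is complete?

7.42 km

Net drop Δ = e − u = e − e ρ_c/ρ_m = e (ρ_m − ρ_c)/ρ_m.
e = Δ ρ_m/(ρ_m − ρ_c) = 0.885 km × 3270/390 = 7.42 km.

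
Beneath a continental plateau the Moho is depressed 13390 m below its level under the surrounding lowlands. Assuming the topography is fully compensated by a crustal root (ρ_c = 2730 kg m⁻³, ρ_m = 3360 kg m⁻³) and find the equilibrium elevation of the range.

3090 m

Equating mass per unit area of the two columns: ρ_c h = (ρ_m − ρ_c) r.
h = r (ρ_m − ρ_c) / ρ_c = 13390 m × (3360 − 2730) / 2730 = 3090 m.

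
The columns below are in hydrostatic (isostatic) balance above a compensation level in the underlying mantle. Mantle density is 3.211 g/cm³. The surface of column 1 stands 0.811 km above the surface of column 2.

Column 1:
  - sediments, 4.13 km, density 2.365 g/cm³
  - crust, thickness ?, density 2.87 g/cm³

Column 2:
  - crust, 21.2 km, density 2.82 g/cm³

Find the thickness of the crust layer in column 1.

21.7 km

Take the compensation level at the base of the deeper column (depth z_c below the surface of column 1) and equate Σ ρ_i t_i down to z_c; mantle fills any gap and the z_c terms cancel.
Column 1: 4.13×2.365 + x×2.87 + (z_c − 4.13 − x)×3.211
Column 2: 0.811×0 + 21.2×2.82 + (z_c − 0.811 − 21.2)×3.211
The z_c×3.211 term appears on both sides and cancels. Collect the known terms of each column as K = Σ(ρt)_known − 3.211 × (depth of known layers): K_1 = 9.76745 − 3.211×4.13 = −3.49398; K_2 = 59.784 − 3.211×(0.811 + 21.2) = −10.893321.
Balance: K_1 − x×(3.211 − 2.87) = K_2, so x = (K_1 − K_2)/(3.211 − 2.87) = 7.39934/0.341 = 21.7 km.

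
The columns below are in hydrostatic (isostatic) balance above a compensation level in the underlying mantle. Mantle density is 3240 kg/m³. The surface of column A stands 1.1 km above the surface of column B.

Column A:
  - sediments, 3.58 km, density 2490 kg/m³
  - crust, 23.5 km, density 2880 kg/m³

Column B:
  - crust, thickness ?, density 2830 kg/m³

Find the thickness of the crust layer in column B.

Take the compensation level at the base of the deeper column (depth z_c below the surface of column A) and equate Σ ρ_i t_i down to z_c; mantle fills any gap and the z_c terms cancel.
Column A: 3.58×2490 + 23.5×2880 + (z_c − 27.08)×3240
Column B: 1.1×0 + x×2830 + (z_c − 1.1 − 0 − x)×3240
The z_c×3240 term appears on both sides and cancels. Collect the known terms of each column as K = Σ(ρt)_known − 3240 × (depth of known layers): K_A = 76594.2 − 3240×27.08 = −11145; K_B = 0 − 3240×(1.1 + 0) = −3564.
Balance: K_A = K_B − x×(3240 − 2830), so x = (K_B − K_A)/(3240 − 2830) = 7581/410 = 18.5 km.

18.5 km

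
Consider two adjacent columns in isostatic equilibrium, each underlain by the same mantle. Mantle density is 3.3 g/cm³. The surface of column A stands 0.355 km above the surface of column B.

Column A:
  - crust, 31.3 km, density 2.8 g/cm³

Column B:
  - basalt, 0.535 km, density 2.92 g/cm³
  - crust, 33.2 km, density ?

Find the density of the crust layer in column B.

Take the compensation level at the base of the deeper column (depth z_c below the surface of column A) and equate Σ ρ_i t_i down to z_c; mantle fills any gap and the z_c terms cancel.
Column A: 31.3×2.8 + (z_c − 31.3)×3.3
Column B: 0.355×0 + 0.535×2.92 + 33.2×ρ + (z_c − 0.355 − 33.735)×3.3
The z_c×3.3 term appears on both sides and cancels. Collect the known terms of each column as K = Σ(ρt)_known − 3.3 × (depth of known layers): K_A = 87.64 − 3.3×31.3 = −15.65; K_B = 1.5622 − 3.3×(0.355 + 33.735) = −110.9348.
Balance: K_A = K_B + 33.2×ρ, so ρ = (K_A − K_B)/33.2 = 95.2848/33.2 = 2.87 g/cm³.

2.87 g/cm³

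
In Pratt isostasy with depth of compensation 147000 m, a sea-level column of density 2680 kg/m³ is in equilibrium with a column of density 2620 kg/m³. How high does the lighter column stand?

3370 m

ρ_ref D = ρ (D + h) → h = D (ρ_ref − ρ)/ρ.
h = 147000 m × (2680 − 2620)/2620 = 3370 m.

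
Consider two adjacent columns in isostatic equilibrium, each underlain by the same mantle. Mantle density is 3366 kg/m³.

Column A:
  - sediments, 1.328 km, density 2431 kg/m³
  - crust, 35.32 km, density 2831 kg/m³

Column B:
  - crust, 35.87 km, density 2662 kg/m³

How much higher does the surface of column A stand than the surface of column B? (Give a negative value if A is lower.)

−1.52 km

For any compensation level in the mantle, the mantle terms cancel and isostasy reduces to e = (Σt_A − Σt_B) − (Σ(ρt)_A − Σ(ρt)_B) / ρ_m.
Σt_A = 36.648 km; Σt_B = 35.87 km; Σ(ρt)_A = 103219.288; Σ(ρt)_B = 95485.94 (in km·kg/m³).
e = (36.648 − 35.87) − (103219.288 − 95485.94) / 3366 = −1.52 km.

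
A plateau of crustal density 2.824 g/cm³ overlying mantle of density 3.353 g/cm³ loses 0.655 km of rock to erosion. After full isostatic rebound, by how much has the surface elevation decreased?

0.103 km

Rebound u = e ρ_c/ρ_m = 0.655 km × 2.824/3.353 = 0.5517 km.
Net surface drop = e − u = 0.655 km − 0.5517 km = e (ρ_m − ρ_c)/ρ_m = 0.103 km.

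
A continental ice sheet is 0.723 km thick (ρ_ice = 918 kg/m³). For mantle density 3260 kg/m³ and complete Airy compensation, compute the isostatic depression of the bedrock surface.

0.204 km

For local isostatic compensation: the ice load ρ_ice t is balanced by mantle displaced below, ρ_m s.
s = t ρ_ice / ρ_m = 0.723 km × 918/3260 = 0.204 km.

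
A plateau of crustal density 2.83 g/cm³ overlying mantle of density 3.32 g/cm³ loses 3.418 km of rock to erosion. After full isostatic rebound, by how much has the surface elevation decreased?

Rebound u = e ρ_c/ρ_m = 3.418 km × 2.83/3.32 = 2.914 km.
Net surface drop = e − u = 3.418 km − 2.914 km = e (ρ_m − ρ_c)/ρ_m = 0.504 km.

0.504 km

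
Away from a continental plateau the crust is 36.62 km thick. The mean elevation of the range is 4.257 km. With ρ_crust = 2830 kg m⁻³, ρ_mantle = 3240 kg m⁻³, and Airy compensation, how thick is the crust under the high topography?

70.3 km

Root depth r = h ρ_c / (ρ_m − ρ_c) = 4.257 km × 2830 / 410 = 29.38 km.
Total thickness = T + h + r = 36.62 km + 4.257 km + 29.38 km = 70.3 km.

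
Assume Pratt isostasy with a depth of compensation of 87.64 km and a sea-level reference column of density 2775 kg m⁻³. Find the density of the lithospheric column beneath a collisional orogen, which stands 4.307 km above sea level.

Pratt balance: ρ_ref D = ρ (D + h).
ρ = ρ_ref D/(D + h) = 2775 × 87.64 km/(87.64 km + 4.307 km) = 2650 kg m⁻³.

2650 kg m⁻³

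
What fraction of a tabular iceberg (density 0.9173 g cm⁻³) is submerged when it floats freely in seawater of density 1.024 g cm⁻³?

0.896

Submerged fraction = ρ_obj/ρ_fluid = 0.9173/1.024 = 0.896.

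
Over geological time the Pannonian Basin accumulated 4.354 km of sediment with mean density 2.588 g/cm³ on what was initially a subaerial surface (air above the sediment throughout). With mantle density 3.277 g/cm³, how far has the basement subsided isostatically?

3.44 km

Subaerial load: s = t ρ_sed / ρ_m = 4.354 km × 2.588/3.277 = 3.44 km.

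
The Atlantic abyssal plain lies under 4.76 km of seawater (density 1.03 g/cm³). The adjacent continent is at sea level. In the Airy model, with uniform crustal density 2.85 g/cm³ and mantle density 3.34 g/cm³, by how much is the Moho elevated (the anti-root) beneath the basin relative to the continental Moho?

Equating mass per unit area of the two columns: replacing crust with seawater at the top is compensated by replacing crust with mantle at the base: d (ρ_c − ρ_w) = a (ρ_m − ρ_c).
a = d (ρ_c − ρ_w)/(ρ_m − ρ_c) = 4.76 km × 1.82/0.49 = 17.7 km.

17.7 km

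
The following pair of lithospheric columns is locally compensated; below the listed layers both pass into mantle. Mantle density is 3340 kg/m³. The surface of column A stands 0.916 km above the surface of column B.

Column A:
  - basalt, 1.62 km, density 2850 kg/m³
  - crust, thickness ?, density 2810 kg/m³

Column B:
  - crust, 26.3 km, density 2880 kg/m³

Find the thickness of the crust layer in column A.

Take the compensation level at the base of the deeper column (depth z_c below the surface of column A) and equate Σ ρ_i t_i down to z_c; mantle fills any gap and the z_c terms cancel.
Column A: 1.62×2850 + x×2810 + (z_c − 1.62 − x)×3340
Column B: 0.916×0 + 26.3×2880 + (z_c − 0.916 − 26.3)×3340
The z_c×3340 term appears on both sides and cancels. Collect the known terms of each column as K = Σ(ρt)_known − 3340 × (depth of known layers): K_A = 4617 − 3340×1.62 = −793.8; K_B = 75744 − 3340×(0.916 + 26.3) = −15157.44.
Balance: K_A − x×(3340 − 2810) = K_B, so x = (K_A − K_B)/(3340 − 2810) = 14363.6/530 = 27.1 km.

27.1 km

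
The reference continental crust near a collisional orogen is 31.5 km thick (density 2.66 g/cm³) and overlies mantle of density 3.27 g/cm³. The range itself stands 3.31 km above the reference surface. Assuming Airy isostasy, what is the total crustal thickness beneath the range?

Root depth r = h ρ_c / (ρ_m − ρ_c) = 3.31 km × 2.66 / 0.61 = 14.43 km.
Total thickness = T + h + r = 31.5 km + 3.31 km + 14.43 km = 49.2 km.

49.2 km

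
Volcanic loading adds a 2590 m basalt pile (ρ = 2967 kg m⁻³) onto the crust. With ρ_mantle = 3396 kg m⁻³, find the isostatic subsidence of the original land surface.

2260 m

Subaerial loading: s = t ρ_load / ρ_m.
s = 2590 m × 2967/3396 = 2260 m.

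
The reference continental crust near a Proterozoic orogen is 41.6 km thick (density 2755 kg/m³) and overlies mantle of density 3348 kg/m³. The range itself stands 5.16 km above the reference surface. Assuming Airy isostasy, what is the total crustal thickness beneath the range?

70.7 km

Root depth r = h ρ_c / (ρ_m − ρ_c) = 5.16 km × 2755 / 593 = 23.97 km.
Total thickness = T + h + r = 41.6 km + 5.16 km + 23.97 km = 70.7 km.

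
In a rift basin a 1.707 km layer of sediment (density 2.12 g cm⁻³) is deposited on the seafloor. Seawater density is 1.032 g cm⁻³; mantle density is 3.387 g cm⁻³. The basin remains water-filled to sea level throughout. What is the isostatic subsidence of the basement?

0.789 km

Submarine loading: the sediment displaces seawater, and the subsidence is in turn flooded, so s (ρ_m − ρ_w) = t (ρ_sed − ρ_w).
s = 1.707 km × (2.12 − 1.032) / (3.387 − 1.032) = 0.789 km.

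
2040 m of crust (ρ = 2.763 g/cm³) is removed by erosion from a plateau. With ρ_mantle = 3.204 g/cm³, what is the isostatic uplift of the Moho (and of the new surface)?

Unloading: uplift u = e ρ_c/ρ_m = 2040 m × 2.763/3.204 = 1760 m.

1760 m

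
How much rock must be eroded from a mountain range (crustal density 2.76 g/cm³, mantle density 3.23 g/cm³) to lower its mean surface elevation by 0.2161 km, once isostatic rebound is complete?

1.49 km

Net drop Δ = e − u = e − e ρ_c/ρ_m = e (ρ_m − ρ_c)/ρ_m.
e = Δ ρ_m/(ρ_m − ρ_c) = 0.2161 km × 3.23/0.47 = 1.49 km.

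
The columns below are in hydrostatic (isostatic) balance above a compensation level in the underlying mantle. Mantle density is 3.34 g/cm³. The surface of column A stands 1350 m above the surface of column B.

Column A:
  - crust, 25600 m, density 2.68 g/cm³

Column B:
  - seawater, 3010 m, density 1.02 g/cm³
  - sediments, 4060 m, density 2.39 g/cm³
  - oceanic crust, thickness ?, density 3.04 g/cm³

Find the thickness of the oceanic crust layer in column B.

Take the compensation level at the base of the deeper column (depth z_c below the surface of column A) and equate Σ ρ_i t_i down to z_c; mantle fills any gap and the z_c terms cancel.
Column A: 25600×2.68 + (z_c − 25600)×3.34
Column B: 1350×0 + 3010×1.02 + 4060×2.39 + x×3.04 + (z_c − 1350 − 7070 − x)×3.34
The z_c×3.34 term appears on both sides and cancels. Collect the known terms of each column as K = Σ(ρt)_known − 3.34 × (depth of known layers): K_A = 68608 − 3.34×25600 = −16896; K_B = 12773.6 − 3.34×(1350 + 7070) = −15349.2.
Balance: K_A = K_B − x×(3.34 − 3.04), so x = (K_B − K_A)/(3.34 − 3.04) = 1546.8/0.3 = 5160 m.

5160 m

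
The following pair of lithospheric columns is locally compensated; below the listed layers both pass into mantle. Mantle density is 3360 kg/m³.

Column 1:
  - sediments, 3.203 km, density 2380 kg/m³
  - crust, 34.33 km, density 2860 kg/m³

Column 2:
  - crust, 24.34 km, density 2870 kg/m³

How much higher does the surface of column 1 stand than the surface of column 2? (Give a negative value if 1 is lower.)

For any compensation level in the mantle, the mantle terms cancel and isostasy reduces to e = (Σt_1 − Σt_2) − (Σ(ρt)_1 − Σ(ρt)_2) / ρ_m.
Σt_1 = 37.533 km; Σt_2 = 24.34 km; Σ(ρt)_1 = 105806.94; Σ(ρt)_2 = 69855.8 (in km·kg/m³).
e = (37.533 − 24.34) − (105806.94 − 69855.8) / 3360 = 2.49 km.

2.49 km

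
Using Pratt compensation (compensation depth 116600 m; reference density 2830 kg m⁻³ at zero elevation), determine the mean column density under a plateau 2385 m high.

2770 kg m⁻³

Pratt balance: ρ_ref D = ρ (D + h).
ρ = ρ_ref D/(D + h) = 2830 × 116600 m/(116600 m + 2385 m) = 2770 kg m⁻³.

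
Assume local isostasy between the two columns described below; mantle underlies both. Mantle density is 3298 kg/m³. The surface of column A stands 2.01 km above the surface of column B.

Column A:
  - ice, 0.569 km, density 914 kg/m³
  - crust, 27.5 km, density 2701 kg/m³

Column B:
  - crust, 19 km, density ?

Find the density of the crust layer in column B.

Take the compensation level at the base of the deeper column (depth z_c below the surface of column A) and equate Σ ρ_i t_i down to z_c; mantle fills any gap and the z_c terms cancel.
Column A: 0.569×914 + 27.5×2701 + (z_c − 28.069)×3298
Column B: 2.01×0 + 19×ρ + (z_c − 2.01 − 19)×3298
The z_c×3298 term appears on both sides and cancels. Collect the known terms of each column as K = Σ(ρt)_known − 3298 × (depth of known layers): K_A = 74797.566 − 3298×28.069 = −17773.996; K_B = 0 − 3298×(2.01 + 19) = −69290.98.
Balance: K_A = K_B + 19×ρ, so ρ = (K_A − K_B)/19 = 51517/19 = 2710 kg/m³.

2710 kg/m³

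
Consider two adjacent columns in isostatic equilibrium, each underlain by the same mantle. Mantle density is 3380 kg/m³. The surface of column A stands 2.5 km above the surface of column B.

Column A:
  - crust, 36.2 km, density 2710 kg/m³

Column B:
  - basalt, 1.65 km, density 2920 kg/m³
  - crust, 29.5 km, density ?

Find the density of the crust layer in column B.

Take the compensation level at the base of the deeper column (depth z_c below the surface of column A) and equate Σ ρ_i t_i down to z_c; mantle fills any gap and the z_c terms cancel.
Column A: 36.2×2710 + (z_c − 36.2)×3380
Column B: 2.5×0 + 1.65×2920 + 29.5×ρ + (z_c − 2.5 − 31.15)×3380
The z_c×3380 term appears on both sides and cancels. Collect the known terms of each column as K = Σ(ρt)_known − 3380 × (depth of known layers): K_A = 98102 − 3380×36.2 = −24254; K_B = 4818 − 3380×(2.5 + 31.15) = −108919.
Balance: K_A = K_B + 29.5×ρ, so ρ = (K_A − K_B)/29.5 = 84665/29.5 = 2870 kg/m³.

2870 kg/m³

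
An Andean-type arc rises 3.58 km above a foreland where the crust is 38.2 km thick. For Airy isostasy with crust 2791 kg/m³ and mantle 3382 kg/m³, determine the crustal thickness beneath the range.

58.7 km

Root depth r = h ρ_c / (ρ_m − ρ_c) = 3.58 km × 2791 / 591 = 16.91 km.
Total thickness = T + h + r = 38.2 km + 3.58 km + 16.91 km = 58.7 km.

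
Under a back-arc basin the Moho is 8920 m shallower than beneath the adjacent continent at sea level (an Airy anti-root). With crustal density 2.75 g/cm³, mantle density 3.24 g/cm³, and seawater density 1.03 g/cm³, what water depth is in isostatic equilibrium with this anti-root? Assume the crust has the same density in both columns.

Replacing a thickness d of crust by seawater at the top must be balanced by replacing crust with mantle at the base: d (ρ_c − ρ_w) = a (ρ_m − ρ_c).
d = a (ρ_m − ρ_c)/(ρ_c − ρ_w) = 8920 m × 0.49/1.72 = 2540 m.

2540 m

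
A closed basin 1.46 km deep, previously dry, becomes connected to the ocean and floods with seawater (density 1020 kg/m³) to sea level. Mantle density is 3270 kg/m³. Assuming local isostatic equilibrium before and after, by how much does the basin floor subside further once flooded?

After flooding the water column is d + s deep. Its weight must equal the weight of mantle displaced by the extra subsidence s: (d + s) ρ_w = s ρ_m.
s = d ρ_w / (ρ_m − ρ_w) = 1.46 km × 1020/(3270 − 1020) = 0.662 km.

0.662 km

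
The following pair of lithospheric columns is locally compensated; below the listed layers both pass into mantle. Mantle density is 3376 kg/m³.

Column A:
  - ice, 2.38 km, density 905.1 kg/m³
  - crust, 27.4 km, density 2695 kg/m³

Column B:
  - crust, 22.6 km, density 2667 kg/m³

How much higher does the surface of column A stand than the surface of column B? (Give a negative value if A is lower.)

2.52 km

For any compensation level in the mantle, the mantle terms cancel and isostasy reduces to e = (Σt_A − Σt_B) − (Σ(ρt)_A − Σ(ρt)_B) / ρ_m.
Σt_A = 29.78 km; Σt_B = 22.6 km; Σ(ρt)_A = 75997.138; Σ(ρt)_B = 60274.2 (in km·kg/m³).
e = (29.78 − 22.6) − (75997.138 − 60274.2) / 3376 = 2.52 km.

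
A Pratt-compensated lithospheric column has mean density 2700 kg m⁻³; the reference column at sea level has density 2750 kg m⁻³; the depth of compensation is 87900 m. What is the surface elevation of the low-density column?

ρ_ref D = ρ (D + h) → h = D (ρ_ref − ρ)/ρ.
h = 87900 m × (2750 − 2700)/2700 = 1630 m.

1630 m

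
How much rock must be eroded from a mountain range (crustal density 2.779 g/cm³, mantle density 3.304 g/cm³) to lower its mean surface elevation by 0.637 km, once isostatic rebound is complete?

4.01 km

Net drop Δ = e − u = e − e ρ_c/ρ_m = e (ρ_m − ρ_c)/ρ_m.
e = Δ ρ_m/(ρ_m − ρ_c) = 0.637 km × 3.304/0.525 = 4.01 km.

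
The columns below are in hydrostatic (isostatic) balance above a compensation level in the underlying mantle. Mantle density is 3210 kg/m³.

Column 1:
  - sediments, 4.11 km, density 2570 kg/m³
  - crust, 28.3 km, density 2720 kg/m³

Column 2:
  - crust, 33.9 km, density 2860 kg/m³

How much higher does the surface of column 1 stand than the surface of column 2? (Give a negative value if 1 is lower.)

For any compensation level in the mantle, the mantle terms cancel and isostasy reduces to e = (Σt_1 − Σt_2) − (Σ(ρt)_1 − Σ(ρt)_2) / ρ_m.
Σt_1 = 32.41 km; Σt_2 = 33.9 km; Σ(ρt)_1 = 87538.7; Σ(ρt)_2 = 96954 (in km·kg/m³).
e = (32.41 − 33.9) − (87538.7 − 96954) / 3210 = 1.44 km.

1.44 km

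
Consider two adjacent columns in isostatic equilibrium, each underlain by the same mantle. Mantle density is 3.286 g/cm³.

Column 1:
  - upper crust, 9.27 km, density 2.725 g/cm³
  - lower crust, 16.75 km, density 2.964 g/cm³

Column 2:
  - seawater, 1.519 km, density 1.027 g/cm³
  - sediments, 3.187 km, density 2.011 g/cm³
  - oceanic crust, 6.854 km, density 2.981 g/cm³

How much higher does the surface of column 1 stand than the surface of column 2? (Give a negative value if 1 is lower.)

0.307 km

For any compensation level in the mantle, the mantle terms cancel and isostasy reduces to e = (Σt_1 − Σt_2) − (Σ(ρt)_1 − Σ(ρt)_2) / ρ_m.
Σt_1 = 26.02 km; Σt_2 = 11.56 km; Σ(ρt)_1 = 74.90775; Σ(ρt)_2 = 28.400844 (in km·g/cm³).
e = (26.02 − 11.56) − (74.90775 − 28.400844) / 3.286 = 0.307 km.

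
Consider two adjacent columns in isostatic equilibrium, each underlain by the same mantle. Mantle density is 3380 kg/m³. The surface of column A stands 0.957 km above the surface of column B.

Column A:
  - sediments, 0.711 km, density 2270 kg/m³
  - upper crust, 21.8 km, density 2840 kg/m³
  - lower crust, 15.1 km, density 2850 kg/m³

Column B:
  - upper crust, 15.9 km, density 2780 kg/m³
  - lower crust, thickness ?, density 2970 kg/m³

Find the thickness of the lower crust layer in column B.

Take the compensation level at the base of the deeper column (depth z_c below the surface of column A) and equate Σ ρ_i t_i down to z_c; mantle fills any gap and the z_c terms cancel.
Column A: 0.711×2270 + 21.8×2840 + 15.1×2850 + (z_c − 37.611)×3380
Column B: 0.957×0 + 15.9×2780 + x×2970 + (z_c − 0.957 − 15.9 − x)×3380
The z_c×3380 term appears on both sides and cancels. Collect the known terms of each column as K = Σ(ρt)_known − 3380 × (depth of known layers): K_A = 106560.97 − 3380×37.611 = −20564.21; K_B = 44202 − 3380×(0.957 + 15.9) = −12774.66.
Balance: K_A = K_B − x×(3380 − 2970), so x = (K_B − K_A)/(3380 − 2970) = 7789.55/410 = 19 km.

19 km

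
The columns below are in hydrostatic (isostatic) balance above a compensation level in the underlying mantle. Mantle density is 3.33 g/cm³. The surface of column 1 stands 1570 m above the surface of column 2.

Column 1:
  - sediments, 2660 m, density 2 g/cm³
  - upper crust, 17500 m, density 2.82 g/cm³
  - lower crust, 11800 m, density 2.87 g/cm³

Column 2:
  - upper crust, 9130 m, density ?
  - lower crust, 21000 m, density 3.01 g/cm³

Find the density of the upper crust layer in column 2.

2.68 g/cm³

Take the compensation level at the base of the deeper column (depth z_c below the surface of column 1) and equate Σ ρ_i t_i down to z_c; mantle fills any gap and the z_c terms cancel.
Column 1: 2660×2 + 17500×2.82 + 11800×2.87 + (z_c − 31960)×3.33
Column 2: 1570×0 + 9130×ρ + 21000×3.01 + (z_c − 1570 − 30130)×3.33
The z_c×3.33 term appears on both sides and cancels. Collect the known terms of each column as K = Σ(ρt)_known − 3.33 × (depth of known layers): K_1 = 88536 − 3.33×31960 = −17890.8; K_2 = 63210 − 3.33×(1570 + 30130) = −42351.
Balance: K_1 = K_2 + 9130×ρ, so ρ = (K_1 − K_2)/9130 = 24460.2/9130 = 2.68 g/cm³.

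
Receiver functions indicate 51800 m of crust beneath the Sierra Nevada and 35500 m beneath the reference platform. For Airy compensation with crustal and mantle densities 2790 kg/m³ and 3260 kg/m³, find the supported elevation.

Excess crust Δ = 51800 m − 35500 m = 16300 m, split between elevation h and root r with h + r = Δ.
Airy balance ρ_c h = (ρ_m − ρ_c) r gives r = h ρ_c/(ρ_m − ρ_c), so h (1 + ρ_c/(ρ_m − ρ_c)) = Δ, i.e. h = Δ (ρ_m − ρ_c)/ρ_m.
h = 16300 m × 470/3260 = 2350 m.

2350 m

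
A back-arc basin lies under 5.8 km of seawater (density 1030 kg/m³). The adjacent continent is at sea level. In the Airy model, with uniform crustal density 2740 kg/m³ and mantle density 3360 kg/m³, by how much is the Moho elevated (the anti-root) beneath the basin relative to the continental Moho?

In Airy isostatic equilibrium: replacing crust with seawater at the top is compensated by replacing crust with mantle at the base: d (ρ_c − ρ_w) = a (ρ_m − ρ_c).
a = d (ρ_c − ρ_w)/(ρ_m − ρ_c) = 5.8 km × 1710/620 = 16 km.

16 km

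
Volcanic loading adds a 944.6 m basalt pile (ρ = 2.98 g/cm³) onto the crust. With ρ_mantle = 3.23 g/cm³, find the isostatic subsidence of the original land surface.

871 m

Subaerial loading: s = t ρ_load / ρ_m.
s = 944.6 m × 2.98/3.23 = 871 m.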